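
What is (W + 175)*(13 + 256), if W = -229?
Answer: -14526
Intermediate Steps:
(W + 175)*(13 + 256) = (-229 + 175)*(13 + 256) = -54*269 = -14526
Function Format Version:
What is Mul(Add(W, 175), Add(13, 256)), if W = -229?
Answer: -14526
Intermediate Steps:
Mul(Add(W, 175), Add(13, 256)) = Mul(Add(-229, 175), Add(13, 256)) = Mul(-54, 269) = -14526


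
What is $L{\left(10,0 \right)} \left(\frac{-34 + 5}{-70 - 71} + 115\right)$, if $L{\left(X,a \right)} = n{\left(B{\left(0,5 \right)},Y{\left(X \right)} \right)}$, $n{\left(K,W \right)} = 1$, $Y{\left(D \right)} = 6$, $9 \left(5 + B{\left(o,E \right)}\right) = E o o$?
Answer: $\frac{16244}{141} \approx 115.21$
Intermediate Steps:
$B{\left(o,E \right)} = -5 + \frac{E o^{2}}{9}$ ($B{\left(o,E \right)} = -5 + \frac{E o o}{9} = -5 + \frac{E o^{2}}{9}$)
$L{\left(X,a \right)} = 1$
$L{\left(10,0 \right)} \left(\frac{-34 + 5}{-70 - 71} + 115\right) = 1 \left(\frac{-34 + 5}{-70 - 71} + 115\right) = 1 \left(- \frac{29}{-141} + 115\right) = 1 \left(\left(-29\right) \left(- \frac{1}{141}\right) + 115\right) = 1 \left(\frac{29}{141} + 115\right) = 1 \cdot \frac{16244}{141} = \frac{16244}{141}$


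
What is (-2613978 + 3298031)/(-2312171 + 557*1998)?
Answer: -684053/1199285 ≈ -0.57038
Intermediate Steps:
(-2613978 + 3298031)/(-2312171 + 557*1998) = 684053/(-2312171 + 1112886) = 684053/(-1199285) = 684053*(-1/1199285) = -684053/1199285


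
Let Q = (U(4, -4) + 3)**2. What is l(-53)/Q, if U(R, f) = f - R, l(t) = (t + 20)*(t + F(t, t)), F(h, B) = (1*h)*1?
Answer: 3498/25 ≈ 139.92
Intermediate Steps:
F(h, B) = h (F(h, B) = h*1 = h)
l(t) = 2*t*(20 + t) (l(t) = (t + 20)*(t + t) = (20 + t)*(2*t) = 2*t*(20 + t))
Q = 25 (Q = ((-4 - 1*4) + 3)**2 = ((-4 - 4) + 3)**2 = (-8 + 3)**2 = (-5)**2 = 25)
l(-53)/Q = (2*(-53)*(20 - 53))/25 = (2*(-53)*(-33))*(1/25) = 3498*(1/25) = 3498/25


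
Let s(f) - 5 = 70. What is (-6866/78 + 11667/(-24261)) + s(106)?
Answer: -4259867/315393 ≈ -13.507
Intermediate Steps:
s(f) = 75 (s(f) = 5 + 70 = 75)
(-6866/78 + 11667/(-24261)) + s(106) = (-6866/78 + 11667/(-24261)) + 75 = (-6866*1/78 + 11667*(-1/24261)) + 75 = (-3433/39 - 3889/8087) + 75 = -27914342/315393 + 75 = -4259867/315393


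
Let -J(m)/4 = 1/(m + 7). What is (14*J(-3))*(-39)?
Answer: 546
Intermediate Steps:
J(m) = -4/(7 + m) (J(m) = -4/(m + 7) = -4/(7 + m))
(14*J(-3))*(-39) = (14*(-4/(7 - 3)))*(-39) = (14*(-4/4))*(-39) = (14*(-4*1/4))*(-39) = (14*(-1))*(-39) = -14*(-39) = 546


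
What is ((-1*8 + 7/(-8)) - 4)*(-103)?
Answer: 10609/8 ≈ 1326.1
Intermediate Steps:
((-1*8 + 7/(-8)) - 4)*(-103) = ((-8 + 7*(-⅛)) - 4)*(-103) = ((-8 - 7/8) - 4)*(-103) = (-71/8 - 4)*(-103) = -103/8*(-103) = 10609/8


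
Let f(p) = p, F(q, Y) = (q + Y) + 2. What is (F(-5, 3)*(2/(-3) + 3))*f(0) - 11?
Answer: -11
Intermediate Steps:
F(q, Y) = 2 + Y + q (F(q, Y) = (Y + q) + 2 = 2 + Y + q)
(F(-5, 3)*(2/(-3) + 3))*f(0) - 11 = ((2 + 3 - 5)*(2/(-3) + 3))*0 - 11 = (0*(2*(-1/3) + 3))*0 - 11 = (0*(-2/3 + 3))*0 - 11 = (0*(7/3))*0 - 11 = 0*0 - 11 = 0 - 11 = -11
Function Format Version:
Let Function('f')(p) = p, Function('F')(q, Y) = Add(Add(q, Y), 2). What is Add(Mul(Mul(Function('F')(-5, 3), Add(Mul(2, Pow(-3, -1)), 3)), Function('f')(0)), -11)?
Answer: -11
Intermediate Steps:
Function('F')(q, Y) = Add(2, Y, q) (Function('F')(q, Y) = Add(Add(Y, q), 2) = Add(2, Y, q))
Add(Mul(Mul(Function('F')(-5, 3), Add(Mul(2, Pow(-3, -1)), 3)), Function('f')(0)), -11) = Add(Mul(Mul(Add(2, 3, -5), Add(Mul(2, Pow(-3, -1)), 3)), 0), -11) = Add(Mul(Mul(0, Add(Mul(2, Rational(-1, 3)), 3)), 0), -11) = Add(Mul(Mul(0, Add(Rational(-2, 3), 3)), 0), -11) = Add(Mul(Mul(0, Rational(7, 3)), 0), -11) = Add(Mul(0, 0), -11) = Add(0, -11) = -11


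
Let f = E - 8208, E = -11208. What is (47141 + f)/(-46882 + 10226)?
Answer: -27725/36656 ≈ -0.75636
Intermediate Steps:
f = -19416 (f = -11208 - 8208 = -19416)
(47141 + f)/(-46882 + 10226) = (47141 - 19416)/(-46882 + 10226) = 27725/(-36656) = 27725*(-1/36656) = -27725/36656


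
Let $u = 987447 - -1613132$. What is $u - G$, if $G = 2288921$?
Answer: $311658$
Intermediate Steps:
$u = 2600579$ ($u = 987447 + 1613132 = 2600579$)
$u - G = 2600579 - 2288921 = 311658$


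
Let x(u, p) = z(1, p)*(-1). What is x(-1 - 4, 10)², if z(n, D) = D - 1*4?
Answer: 36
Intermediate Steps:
z(n, D) = -4 + D (z(n, D) = D - 4 = -4 + D)
x(u, p) = 4 - p (x(u, p) = (-4 + p)*(-1) = 4 - p)
x(-1 - 4, 10)² = (4 - 1*10)² = (4 - 10)² = (-6)² = 36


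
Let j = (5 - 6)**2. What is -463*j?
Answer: -463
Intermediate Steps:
j = 1 (j = (-1)**2 = 1)
-463*j = -463*1 = -463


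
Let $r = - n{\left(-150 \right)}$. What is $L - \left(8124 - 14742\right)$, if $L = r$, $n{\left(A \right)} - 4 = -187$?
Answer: $6801$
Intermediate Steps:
$n{\left(A \right)} = -183$ ($n{\left(A \right)} = 4 - 187 = -183$)
$r = 183$ ($r = \left(-1\right) \left(-183\right) = 183$)
$L = 183$
$L - \left(8124 - 14742\right) = 183 - \left(8124 - 14742\right) = 183 - -6618 = 183 + 6618 = 6801$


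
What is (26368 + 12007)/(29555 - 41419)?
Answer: -38375/11864 ≈ -3.2346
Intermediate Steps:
(26368 + 12007)/(29555 - 41419) = 38375/(-11864) = 38375*(-1/11864) = -38375/11864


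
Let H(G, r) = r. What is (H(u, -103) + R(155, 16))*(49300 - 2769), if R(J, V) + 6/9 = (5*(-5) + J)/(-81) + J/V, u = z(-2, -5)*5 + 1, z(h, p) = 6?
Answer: -5764120687/1296 ≈ -4.4476e+6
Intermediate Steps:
u = 31 (u = 6*5 + 1 = 30 + 1 = 31)
R(J, V) = -29/81 - J/81 + J/V (R(J, V) = -⅔ + ((5*(-5) + J)/(-81) + J/V) = -⅔ + ((-25 + J)*(-1/81) + J/V) = -⅔ + ((25/81 - J/81) + J/V) = -⅔ + (25/81 - J/81 + J/V) = -29/81 - J/81 + J/V)
(H(u, -103) + R(155, 16))*(49300 - 2769) = (-103 + (155 - 1/81*16*(29 + 155))/16)*(49300 - 2769) = (-103 + (155 - 1/81*16*184)/16)*46531 = (-103 + (155 - 2944/81)/16)*46531 = (-103 + (1/16)*(9611/81))*46531 = (-103 + 9611/1296)*46531 = -123877/1296*46531 = -5764120687/1296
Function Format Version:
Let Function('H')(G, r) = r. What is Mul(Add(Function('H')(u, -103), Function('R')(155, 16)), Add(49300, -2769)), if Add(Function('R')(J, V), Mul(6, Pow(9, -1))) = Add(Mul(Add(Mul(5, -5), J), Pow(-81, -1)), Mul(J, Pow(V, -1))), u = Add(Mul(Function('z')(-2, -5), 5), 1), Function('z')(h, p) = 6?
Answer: Rational(-5764120687, 1296) ≈ -4.4476e+6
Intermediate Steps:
u = 31 (u = Add(Mul(6, 5), 1) = Add(30, 1) = 31)
Function('R')(J, V) = Add(Rational(-29, 81), Mul(Rational(-1, 81), J), Mul(J, Pow(V, -1))) (Function('R')(J, V) = Add(Rational(-2, 3), Add(Mul(Add(Mul(5, -5), J), Pow(-81, -1)), Mul(J, Pow(V, -1)))) = Add(Rational(-2, 3), Add(Mul(Add(-25, J), Rational(-1, 81)), Mul(J, Pow(V, -1)))) = Add(Rational(-2, 3), Add(Add(Rational(25, 81), Mul(Rational(-1, 81), J)), Mul(J, Pow(V, -1)))) = Add(Rational(-2, 3), Add(Rational(25, 81), Mul(Rational(-1, 81), J), Mul(J, Pow(V, -1)))) = Add(Rational(-29, 81), Mul(Rational(-1, 81), J), Mul(J, Pow(V, -1))))
Mul(Add(Function('H')(u, -103), Function('R')(155, 16)), Add(49300, -2769)) = Mul(Add(-103, Mul(Pow(16, -1), Add(155, Mul(Rational(-1, 81), 16, Add(29, 155))))), Add(49300, -2769)) = Mul(Add(-103, Mul(Rational(1, 16), Add(155, Mul(Rational(-1, 81), 16, 184)))), 46531) = Mul(Add(-103, Mul(Rational(1, 16), Add(155, Rational(-2944, 81)))), 46531) = Mul(Add(-103, Mul(Rational(1, 16), Rational(9611, 81))), 46531) = Mul(Add(-103, Rational(9611, 1296)), 46531) = Mul(Rational(-123877, 1296), 46531) = Rational(-5764120687, 1296)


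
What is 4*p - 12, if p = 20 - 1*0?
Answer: 68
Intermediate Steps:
p = 20 (p = 20 + 0 = 20)
4*p - 12 = 4*20 - 12 = 80 - 12 = 68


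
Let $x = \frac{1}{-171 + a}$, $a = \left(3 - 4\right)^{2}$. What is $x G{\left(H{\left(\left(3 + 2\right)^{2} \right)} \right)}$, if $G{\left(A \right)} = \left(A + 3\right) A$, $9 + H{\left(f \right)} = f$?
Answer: $- \frac{152}{85} \approx -1.7882$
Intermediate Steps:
$H{\left(f \right)} = -9 + f$
$a = 1$ ($a = \left(-1\right)^{2} = 1$)
$x = - \frac{1}{170}$ ($x = \frac{1}{-171 + 1} = \frac{1}{-170} = - \frac{1}{170} \approx -0.0058824$)
$G{\left(A \right)} = A \left(3 + A\right)$ ($G{\left(A \right)} = \left(3 + A\right) A = A \left(3 + A\right)$)
$x G{\left(H{\left(\left(3 + 2\right)^{2} \right)} \right)} = - \frac{\left(-9 + \left(3 + 2\right)^{2}\right) \left(3 - \left(9 - \left(3 + 2\right)^{2}\right)\right)}{170} = - \frac{\left(-9 + 5^{2}\right) \left(3 - \left(9 - 5^{2}\right)\right)}{170} = - \frac{\left(-9 + 25\right) \left(3 + \left(-9 + 25\right)\right)}{170} = - \frac{16 \left(3 + 16\right)}{170} = - \frac{16 \cdot 19}{170} = \left(- \frac{1}{170}\right) 304 = - \frac{152}{85}$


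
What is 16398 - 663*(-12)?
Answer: 24354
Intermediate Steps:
16398 - 663*(-12) = 16398 + 7956 = 24354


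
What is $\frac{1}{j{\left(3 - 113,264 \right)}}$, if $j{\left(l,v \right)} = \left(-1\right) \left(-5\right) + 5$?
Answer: $\frac{1}{10} \approx 0.1$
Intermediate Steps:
$j{\left(l,v \right)} = 10$ ($j{\left(l,v \right)} = 5 + 5 = 10$)
$\frac{1}{j{\left(3 - 113,264 \right)}} = \frac{1}{10}$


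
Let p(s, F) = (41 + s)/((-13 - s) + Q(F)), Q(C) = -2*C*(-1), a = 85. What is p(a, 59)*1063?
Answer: 66969/10 ≈ 6696.9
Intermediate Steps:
Q(C) = 2*C
p(s, F) = (41 + s)/(-13 - s + 2*F) (p(s, F) = (41 + s)/((-13 - s) + 2*F) = (41 + s)/(-13 - s + 2*F))
p(a, 59)*1063 = ((-41 - 1*85)/(13 + 85 - 2*59))*1063 = ((-41 - 85)/(13 + 85 - 118))*1063 = (-126/(-20))*1063 = -1/20*(-126)*1063 = (63/10)*1063 = 66969/10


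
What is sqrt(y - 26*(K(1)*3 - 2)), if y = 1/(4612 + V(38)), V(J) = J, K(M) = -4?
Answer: 1301*sqrt(186)/930 ≈ 19.079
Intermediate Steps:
y = 1/4650 (y = 1/(4612 + 38) = 1/4650 ≈ 0.00021505)
sqrt(y - 26*(K(1)*3 - 2)) = sqrt(1/4650 - 26*(-4*3 - 2)) = sqrt(1/4650 - 26*(-12 - 2)) = sqrt(1/4650 - 26*(-14)) = sqrt(1/4650 + 364) = sqrt(1692601/4650) = 1301*sqrt(186)/930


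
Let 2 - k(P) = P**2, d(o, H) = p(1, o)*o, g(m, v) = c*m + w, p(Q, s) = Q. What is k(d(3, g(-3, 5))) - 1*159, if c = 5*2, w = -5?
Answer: -166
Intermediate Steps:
c = 10
g(m, v) = -5 + 10*m (g(m, v) = 10*m - 5 = -5 + 10*m)
d(o, H) = o (d(o, H) = 1*o = o)
k(P) = 2 - P**2
k(d(3, g(-3, 5))) - 1*159 = (2 - 1*3**2) - 1*159 = (2 - 1*9) - 159 = (2 - 9) - 159 = -7 - 159 = -166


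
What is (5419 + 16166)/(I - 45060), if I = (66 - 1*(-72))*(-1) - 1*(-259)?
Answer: -21585/44939 ≈ -0.48032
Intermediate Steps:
I = 121 (I = (66 + 72)*(-1) + 259 = 138*(-1) + 259 = -138 + 259 = 121)
(5419 + 16166)/(I - 45060) = (5419 + 16166)/(121 - 45060) = 21585/(-44939) = 21585*(-1/44939) = -21585/44939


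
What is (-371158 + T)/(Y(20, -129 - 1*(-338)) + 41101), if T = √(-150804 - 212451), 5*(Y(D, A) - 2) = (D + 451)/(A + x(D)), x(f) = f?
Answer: -212487955/23531703 + 1145*I*√363255/47063406 ≈ -9.0299 + 0.014663*I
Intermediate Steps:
Y(D, A) = 2 + (451 + D)/(5*(A + D)) (Y(D, A) = 2 + ((D + 451)/(A + D))/5 = 2 + ((451 + D)/(A + D))/5 = 2 + (451 + D)/(5*(A + D)))
T = I*√363255 (T = √(-363255) = I*√363255 ≈ 602.71*I)
(-371158 + T)/(Y(20, -129 - 1*(-338)) + 41101) = (-371158 + I*√363255)/((451 + 10*(-129 - 1*(-338)) + 11*20)/(5*((-129 - 1*(-338)) + 20)) + 41101) = (-371158 + I*√363255)/((451 + 10*(-129 + 338) + 220)/(5*((-129 + 338) + 20)) + 41101) = (-371158 + I*√363255)/((451 + 10*209 + 220)/(5*(209 + 20)) + 41101) = (-371158 + I*√363255)/((⅕)*(451 + 2090 + 220)/229 + 41101) = (-371158 + I*√363255)/((⅕)*(1/229)*2761 + 41101) = (-371158 + I*√363255)/(2761/1145 + 41101) = (-371158 + I*√363255)/(47063406/1145) = (-371158 + I*√363255)*(1145/47063406) = -212487955/23531703 + 1145*I*√363255/47063406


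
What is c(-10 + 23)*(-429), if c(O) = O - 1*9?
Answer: -1716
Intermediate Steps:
c(O) = -9 + O (c(O) = O - 9 = -9 + O)
c(-10 + 23)*(-429) = (-9 + (-10 + 23))*(-429) = (-9 + 13)*(-429) = 4*(-429) = -1716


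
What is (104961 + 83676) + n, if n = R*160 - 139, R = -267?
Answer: 145778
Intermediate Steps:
n = -42859 (n = -267*160 - 139 = -42720 - 139 = -42859)
(104961 + 83676) + n = (104961 + 83676) - 42859 = 188637 - 42859 = 145778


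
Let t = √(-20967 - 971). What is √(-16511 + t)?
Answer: √(-16511 + I*√21938) ≈ 0.5763 + 128.5*I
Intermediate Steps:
t = I*√21938 (t = √(-21938) = I*√21938 ≈ 148.11*I)
√(-16511 + t) = √(-16511 + I*√21938)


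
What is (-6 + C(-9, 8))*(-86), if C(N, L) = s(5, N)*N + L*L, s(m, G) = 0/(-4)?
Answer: -4988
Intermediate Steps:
s(m, G) = 0 (s(m, G) = 0*(-¼) = 0)
C(N, L) = L² (C(N, L) = 0*N + L*L = 0 + L² = L²)
(-6 + C(-9, 8))*(-86) = (-6 + 8²)*(-86) = (-6 + 64)*(-86) = 58*(-86) = -4988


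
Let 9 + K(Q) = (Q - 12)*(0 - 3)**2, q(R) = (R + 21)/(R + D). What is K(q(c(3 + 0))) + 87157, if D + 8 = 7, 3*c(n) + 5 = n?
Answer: 434651/5 ≈ 86930.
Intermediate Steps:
c(n) = -5/3 + n/3
D = -1 (D = -8 + 7 = -1)
q(R) = (21 + R)/(-1 + R) (q(R) = (R + 21)/(R - 1) = (21 + R)/(-1 + R))
K(Q) = -117 + 9*Q (K(Q) = -9 + (Q - 12)*(0 - 3)**2 = -9 + (-12 + Q)*(-3)**2 = -9 + (-12 + Q)*9 = -9 + (-108 + 9*Q) = -117 + 9*Q)
K(q(c(3 + 0))) + 87157 = (-117 + 9*((21 + (-5/3 + (3 + 0)/3))/(-1 + (-5/3 + (3 + 0)/3)))) + 87157 = (-117 + 9*((21 + (-5/3 + (1/3)*3))/(-1 + (-5/3 + (1/3)*3)))) + 87157 = (-117 + 9*((21 + (-5/3 + 1))/(-1 + (-5/3 + 1)))) + 87157 = (-117 + 9*((21 - 2/3)/(-1 - 2/3))) + 87157 = (-117 + 9*((61/3)/(-5/3))) + 87157 = (-117 + 9*(-3/5*61/3)) + 87157 = (-117 + 9*(-61/5)) + 87157 = (-117 - 549/5) + 87157 = -1134/5 + 87157 = 434651/5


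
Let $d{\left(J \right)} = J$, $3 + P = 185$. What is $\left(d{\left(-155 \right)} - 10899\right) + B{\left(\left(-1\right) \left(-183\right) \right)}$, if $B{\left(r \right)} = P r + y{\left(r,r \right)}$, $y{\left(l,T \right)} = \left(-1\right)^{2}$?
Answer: $22253$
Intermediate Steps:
$P = 182$ ($P = -3 + 185 = 182$)
$y{\left(l,T \right)} = 1$
$B{\left(r \right)} = 1 + 182 r$ ($B{\left(r \right)} = 182 r + 1 = 1 + 182 r$)
$\left(d{\left(-155 \right)} - 10899\right) + B{\left(\left(-1\right) \left(-183\right) \right)} = \left(-155 - 10899\right) + \left(1 + 182 \left(\left(-1\right) \left(-183\right)\right)\right) = -11054 + \left(1 + 182 \cdot 183\right) = -11054 + \left(1 + 33306\right) = -11054 + 33307 = 22253$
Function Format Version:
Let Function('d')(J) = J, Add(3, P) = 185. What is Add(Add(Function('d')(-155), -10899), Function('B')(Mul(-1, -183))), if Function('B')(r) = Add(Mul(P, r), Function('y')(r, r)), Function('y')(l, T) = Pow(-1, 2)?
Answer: 22253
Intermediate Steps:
P = 182 (P = Add(-3, 185) = 182)
Function('y')(l, T) = 1
Function('B')(r) = Add(1, Mul(182, r)) (Function('B')(r) = Add(Mul(182, r), 1) = Add(1, Mul(182, r)))
Add(Add(Function('d')(-155), -10899), Function('B')(Mul(-1, -183))) = Add(Add(-155, -10899), Add(1, Mul(182, Mul(-1, -183)))) = Add(-11054, Add(1, Mul(182, 183))) = Add(-11054, Add(1, 33306)) = Add(-11054, 33307) = 22253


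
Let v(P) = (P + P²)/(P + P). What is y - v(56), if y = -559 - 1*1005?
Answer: -3185/2 ≈ -1592.5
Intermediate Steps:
y = -1564 (y = -559 - 1005 = -1564)
v(P) = (P + P²)/(2*P) (v(P) = (P + P²)/((2*P)) = (P + P²)*(1/(2*P)) = (P + P²)/(2*P))
y - v(56) = -1564 - (½ + (½)*56) = -1564 - (½ + 28) = -1564 - 1*57/2 = -1564 - 57/2 = -3185/2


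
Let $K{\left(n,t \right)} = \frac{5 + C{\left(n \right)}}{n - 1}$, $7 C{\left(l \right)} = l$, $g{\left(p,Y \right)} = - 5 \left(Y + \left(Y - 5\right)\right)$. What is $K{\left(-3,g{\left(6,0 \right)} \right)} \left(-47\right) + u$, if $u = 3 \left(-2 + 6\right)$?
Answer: $\frac{460}{7} \approx 65.714$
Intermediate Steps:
$g{\left(p,Y \right)} = 25 - 10 Y$ ($g{\left(p,Y \right)} = - 5 \left(Y + \left(Y - 5\right)\right) = - 5 \left(Y + \left(-5 + Y\right)\right) = - 5 \left(-5 + 2 Y\right) = 25 - 10 Y$)
$C{\left(l \right)} = \frac{l}{7}$
$K{\left(n,t \right)} = \frac{5 + \frac{n}{7}}{-1 + n}$ ($K{\left(n,t \right)} = \frac{5 + \frac{n}{7}}{n - 1} = \frac{5 + \frac{n}{7}}{-1 + n}$)
$u = 12$ ($u = 3 \cdot 4 = 12$)
$K{\left(-3,g{\left(6,0 \right)} \right)} \left(-47\right) + u = \frac{35 - 3}{7 \left(-1 - 3\right)} \left(-47\right) + 12 = \frac{1}{7} \frac{1}{-4} \cdot 32 \left(-47\right) + 12 = \frac{1}{7} \left(- \frac{1}{4}\right) 32 \left(-47\right) + 12 = \left(- \frac{8}{7}\right) \left(-47\right) + 12 = \frac{376}{7} + 12 = \frac{460}{7}$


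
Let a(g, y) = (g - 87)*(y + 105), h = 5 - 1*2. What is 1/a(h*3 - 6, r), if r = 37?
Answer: -1/11928 ≈ -8.3836e-5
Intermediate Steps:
h = 3 (h = 5 - 2 = 3)
a(g, y) = (-87 + g)*(105 + y)
1/a(h*3 - 6, r) = 1/(-9135 - 87*37 + 105*(3*3 - 6) + (3*3 - 6)*37) = 1/(-9135 - 3219 + 105*(9 - 6) + (9 - 6)*37) = 1/(-9135 - 3219 + 105*3 + 3*37) = 1/(-9135 - 3219 + 315 + 111) = 1/(-11928) = -1/11928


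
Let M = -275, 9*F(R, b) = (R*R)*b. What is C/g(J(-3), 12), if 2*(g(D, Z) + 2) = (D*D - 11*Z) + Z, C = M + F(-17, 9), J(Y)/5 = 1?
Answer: -28/99 ≈ -0.28283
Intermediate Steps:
J(Y) = 5 (J(Y) = 5*1 = 5)
F(R, b) = b*R²/9 (F(R, b) = ((R*R)*b)/9 = (R²*b)/9 = (b*R²)/9 = b*R²/9)
C = 14 (C = -275 + (⅑)*9*(-17)² = -275 + (⅑)*9*289 = -275 + 289 = 14)
g(D, Z) = -2 + D²/2 - 5*Z (g(D, Z) = -2 + ((D*D - 11*Z) + Z)/2 = -2 + ((D² - 11*Z) + Z)/2 = -2 + (D² - 10*Z)/2 = -2 + (D²/2 - 5*Z) = -2 + D²/2 - 5*Z)
C/g(J(-3), 12) = 14/(-2 + (½)*5² - 5*12) = 14/(-2 + (½)*25 - 60) = 14/(-2 + 25/2 - 60) = 14/(-99/2) = 14*(-2/99) = -28/99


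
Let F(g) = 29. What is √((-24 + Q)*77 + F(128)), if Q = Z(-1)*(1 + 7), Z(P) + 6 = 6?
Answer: I*√1819 ≈ 42.65*I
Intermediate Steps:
Z(P) = 0 (Z(P) = -6 + 6 = 0)
Q = 0 (Q = 0*(1 + 7) = 0*8 = 0)
√((-24 + Q)*77 + F(128)) = √((-24 + 0)*77 + 29) = √(-24*77 + 29) = √(-1848 + 29) = √(-1819) = I*√1819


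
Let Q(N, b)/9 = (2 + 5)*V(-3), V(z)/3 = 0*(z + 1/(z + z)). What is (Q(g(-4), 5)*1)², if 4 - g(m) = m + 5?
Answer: 0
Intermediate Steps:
g(m) = -1 - m (g(m) = 4 - (m + 5) = 4 - (5 + m) = 4 + (-5 - m) = -1 - m)
V(z) = 0 (V(z) = 3*(0*(z + 1/(z + z))) = 3*(0*(z + 1/(2*z))) = 3*0 = 0)
Q(N, b) = 0 (Q(N, b) = 9*((2 + 5)*0) = 9*(7*0) = 9*0 = 0)
(Q(g(-4), 5)*1)² = (0*1)² = 0² = 0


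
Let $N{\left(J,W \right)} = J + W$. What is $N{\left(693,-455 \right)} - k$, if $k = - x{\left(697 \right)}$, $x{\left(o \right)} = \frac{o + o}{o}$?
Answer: $240$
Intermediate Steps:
$x{\left(o \right)} = 2$ ($x{\left(o \right)} = \frac{2 o}{o} = 2$)
$k = -2$ ($k = \left(-1\right) 2 = -2$)
$N{\left(693,-455 \right)} - k = \left(693 - 455\right) - -2 = 238 + 2 = 240$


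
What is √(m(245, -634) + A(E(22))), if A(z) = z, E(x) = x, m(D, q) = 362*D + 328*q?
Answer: 2*I*√29810 ≈ 345.31*I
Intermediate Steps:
m(D, q) = 328*q + 362*D
√(m(245, -634) + A(E(22))) = √((328*(-634) + 362*245) + 22) = √((-207952 + 88690) + 22) = √(-119262 + 22) = √(-119240) = 2*I*√29810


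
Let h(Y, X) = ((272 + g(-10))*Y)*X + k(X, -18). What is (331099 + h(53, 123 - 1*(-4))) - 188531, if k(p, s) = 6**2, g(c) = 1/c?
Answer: 19727629/10 ≈ 1.9728e+6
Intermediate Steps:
k(p, s) = 36
h(Y, X) = 36 + 2719*X*Y/10 (h(Y, X) = ((272 + 1/(-10))*Y)*X + 36 = ((272 - 1/10)*Y)*X + 36 = (2719*Y/10)*X + 36 = 2719*X*Y/10 + 36 = 36 + 2719*X*Y/10)
(331099 + h(53, 123 - 1*(-4))) - 188531 = (331099 + (36 + (2719/10)*(123 - 1*(-4))*53)) - 188531 = (331099 + (36 + (2719/10)*(123 + 4)*53)) - 188531 = (331099 + (36 + (2719/10)*127*53)) - 188531 = (331099 + (36 + 18301589/10)) - 188531 = (331099 + 18301949/10) - 188531 = 21612939/10 - 188531 = 19727629/10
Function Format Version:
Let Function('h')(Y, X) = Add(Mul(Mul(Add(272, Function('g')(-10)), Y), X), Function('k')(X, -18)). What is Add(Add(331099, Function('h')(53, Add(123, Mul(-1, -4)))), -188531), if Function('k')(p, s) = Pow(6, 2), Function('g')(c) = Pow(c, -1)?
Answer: Rational(19727629, 10) ≈ 1.9728e+6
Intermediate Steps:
Function('k')(p, s) = 36
Function('h')(Y, X) = Add(36, Mul(Rational(2719, 10), X, Y)) (Function('h')(Y, X) = Add(Mul(Mul(Add(272, Pow(-10, -1)), Y), X), 36) = Add(Mul(Mul(Add(272, Rational(-1, 10)), Y), X), 36) = Add(Mul(Mul(Rational(2719, 10), Y), X), 36) = Add(Mul(Rational(2719, 10), X, Y), 36) = Add(36, Mul(Rational(2719, 10), X, Y)))
Add(Add(331099, Function('h')(53, Add(123, Mul(-1, -4)))), -188531) = Add(Add(331099, Add(36, Mul(Rational(2719, 10), Add(123, Mul(-1, -4)), 53))), -188531) = Add(Add(331099, Add(36, Mul(Rational(2719, 10), Add(123, 4), 53))), -188531) = Add(Add(331099, Add(36, Mul(Rational(2719, 10), 127, 53))), -188531) = Add(Add(331099, Add(36, Rational(18301589, 10))), -188531) = Add(Add(331099, Rational(18301949, 10)), -188531) = Add(Rational(21612939, 10), -188531) = Rational(19727629, 10)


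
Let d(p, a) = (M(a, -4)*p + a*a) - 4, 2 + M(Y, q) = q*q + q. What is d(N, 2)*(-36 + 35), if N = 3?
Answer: -30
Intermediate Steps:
M(Y, q) = -2 + q + q**2 (M(Y, q) = -2 + (q*q + q) = -2 + (q**2 + q) = -2 + (q + q**2) = -2 + q + q**2)
d(p, a) = -4 + a**2 + 10*p (d(p, a) = ((-2 - 4 + (-4)**2)*p + a*a) - 4 = ((-2 - 4 + 16)*p + a**2) - 4 = (10*p + a**2) - 4 = (a**2 + 10*p) - 4 = -4 + a**2 + 10*p)
d(N, 2)*(-36 + 35) = (-4 + 2**2 + 10*3)*(-36 + 35) = (-4 + 4 + 30)*(-1) = 30*(-1) = -30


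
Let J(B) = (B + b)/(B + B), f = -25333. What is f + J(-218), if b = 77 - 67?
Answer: -2761245/109 ≈ -25333.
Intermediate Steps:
b = 10
J(B) = (10 + B)/(2*B) (J(B) = (B + 10)/(B + B) = (10 + B)/((2*B)) = (10 + B)*(1/(2*B)) = (10 + B)/(2*B))
f + J(-218) = -25333 + (½)*(10 - 218)/(-218) = -25333 + (½)*(-1/218)*(-208) = -25333 + 52/109 = -2761245/109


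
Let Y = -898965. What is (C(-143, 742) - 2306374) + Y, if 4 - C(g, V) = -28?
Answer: -3205307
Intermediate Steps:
C(g, V) = 32 (C(g, V) = 4 - 1*(-28) = 4 + 28 = 32)
(C(-143, 742) - 2306374) + Y = (32 - 2306374) - 898965 = -2306342 - 898965 = -3205307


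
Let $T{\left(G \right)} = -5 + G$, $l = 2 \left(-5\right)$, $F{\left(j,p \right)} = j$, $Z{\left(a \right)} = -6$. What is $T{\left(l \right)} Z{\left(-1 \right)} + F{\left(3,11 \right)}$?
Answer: $93$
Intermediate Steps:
$l = -10$
$T{\left(l \right)} Z{\left(-1 \right)} + F{\left(3,11 \right)} = \left(-5 - 10\right) \left(-6\right) + 3 = \left(-15\right) \left(-6\right) + 3 = 90 + 3 = 93$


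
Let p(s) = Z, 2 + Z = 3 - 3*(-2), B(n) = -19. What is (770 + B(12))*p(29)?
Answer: 5257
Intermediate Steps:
Z = 7 (Z = -2 + (3 - 3*(-2)) = -2 + (3 + 6) = -2 + 9 = 7)
p(s) = 7
(770 + B(12))*p(29) = (770 - 19)*7 = 751*7 = 5257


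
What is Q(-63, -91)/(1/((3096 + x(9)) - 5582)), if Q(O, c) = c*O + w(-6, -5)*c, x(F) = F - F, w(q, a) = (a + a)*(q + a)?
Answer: 10632622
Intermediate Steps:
w(q, a) = 2*a*(a + q) (w(q, a) = (2*a)*(a + q) = 2*a*(a + q))
x(F) = 0
Q(O, c) = 110*c + O*c (Q(O, c) = c*O + (2*(-5)*(-5 - 6))*c = O*c + (2*(-5)*(-11))*c = O*c + 110*c = 110*c + O*c)
Q(-63, -91)/(1/((3096 + x(9)) - 5582)) = (-91*(110 - 63))/(1/((3096 + 0) - 5582)) = (-91*47)/(1/(3096 - 5582)) = -4277/(1/(-2486)) = -4277/(-1/2486) = -4277*(-2486) = 10632622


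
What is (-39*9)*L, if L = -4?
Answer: 1404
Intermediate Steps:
(-39*9)*L = -39*9*(-4) = -351*(-4) = 1404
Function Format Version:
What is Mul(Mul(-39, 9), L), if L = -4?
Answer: 1404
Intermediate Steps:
Mul(Mul(-39, 9), L) = Mul(Mul(-39, 9), -4) = Mul(-351, -4) = 1404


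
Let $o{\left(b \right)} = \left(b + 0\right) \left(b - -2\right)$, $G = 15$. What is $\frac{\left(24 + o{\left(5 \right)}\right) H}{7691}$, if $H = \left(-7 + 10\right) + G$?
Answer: $\frac{1062}{7691} \approx 0.13808$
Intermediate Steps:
$H = 18$ ($H = \left(-7 + 10\right) + 15 = 3 + 15 = 18$)
$o{\left(b \right)} = b \left(2 + b\right)$ ($o{\left(b \right)} = b \left(b + 2\right) = b \left(2 + b\right)$)
$\frac{\left(24 + o{\left(5 \right)}\right) H}{7691} = \frac{\left(24 + 5 \left(2 + 5\right)\right) 18}{7691} = \left(24 + 5 \cdot 7\right) 18 \cdot \frac{1}{7691} = \left(24 + 35\right) 18 \cdot \frac{1}{7691} = 59 \cdot 18 \cdot \frac{1}{7691} = 1062 \cdot \frac{1}{7691} = \frac{1062}{7691}$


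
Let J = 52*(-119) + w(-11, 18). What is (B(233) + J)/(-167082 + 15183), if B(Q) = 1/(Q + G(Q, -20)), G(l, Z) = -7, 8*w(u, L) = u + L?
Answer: 5593157/137316696 ≈ 0.040732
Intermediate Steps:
w(u, L) = L/8 + u/8 (w(u, L) = (u + L)/8 = (L + u)/8 = L/8 + u/8)
J = -49497/8 (J = 52*(-119) + ((⅛)*18 + (⅛)*(-11)) = -6188 + (9/4 - 11/8) = -6188 + 7/8 = -49497/8 ≈ -6187.1)
B(Q) = 1/(-7 + Q) (B(Q) = 1/(Q - 7) = 1/(-7 + Q))
(B(233) + J)/(-167082 + 15183) = (1/(-7 + 233) - 49497/8)/(-167082 + 15183) = (1/226 - 49497/8)/(-151899) = (1/226 - 49497/8)*(-1/151899) = -5593157/904*(-1/151899) = 5593157/137316696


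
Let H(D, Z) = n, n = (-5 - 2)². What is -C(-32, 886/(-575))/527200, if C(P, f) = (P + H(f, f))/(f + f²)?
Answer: -224825/5810714048 ≈ -3.8691e-5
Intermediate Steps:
n = 49 (n = (-7)² = 49)
H(D, Z) = 49
C(P, f) = (49 + P)/(f + f²) (C(P, f) = (P + 49)/(f + f²) = (49 + P)/(f + f²))
-C(-32, 886/(-575))/527200 = -(49 - 32)/((886/(-575))*(1 + 886/(-575)))/527200 = -17/((886*(-1/575))*(1 + 886*(-1/575)))*(1/527200) = -17/((-886/575)*(1 - 886/575))*(1/527200) = -(-575)*17/(886*(-311/575))*(1/527200) = -(-575)*(-575)*17/(886*311)*(1/527200) = -1*5620625/275546*(1/527200) = -5620625/275546*1/527200 = -224825/5810714048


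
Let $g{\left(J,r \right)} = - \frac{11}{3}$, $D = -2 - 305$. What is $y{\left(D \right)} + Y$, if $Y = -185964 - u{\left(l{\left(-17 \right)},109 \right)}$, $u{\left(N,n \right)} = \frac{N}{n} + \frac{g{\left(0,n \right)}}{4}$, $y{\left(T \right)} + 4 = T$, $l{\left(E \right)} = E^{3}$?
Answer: $- \frac{243587545}{1308} \approx -1.8623 \cdot 10^{5}$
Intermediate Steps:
$D = -307$
$y{\left(T \right)} = -4 + T$
$g{\left(J,r \right)} = - \frac{11}{3}$ ($g{\left(J,r \right)} = \left(-11\right) \frac{1}{3} = - \frac{11}{3}$)
$u{\left(N,n \right)} = - \frac{11}{12} + \frac{N}{n}$ ($u{\left(N,n \right)} = \frac{N}{n} - \frac{11}{3 \cdot 4} = \frac{N}{n} - \frac{11}{12} = - \frac{11}{12} + \frac{N}{n}$)
$Y = - \frac{243180757}{1308}$ ($Y = -185964 - \left(- \frac{11}{12} + \frac{\left(-17\right)^{3}}{109}\right) = -185964 - \left(- \frac{11}{12} - \frac{4913}{109}\right) = -185964 - - \frac{60155}{1308} = -185964 + \frac{60155}{1308} = - \frac{243180757}{1308} \approx -1.8592 \cdot 10^{5}$)
$y{\left(D \right)} + Y = \left(-4 - 307\right) - \frac{243180757}{1308} = -311 - \frac{243180757}{1308} = - \frac{243587545}{1308}$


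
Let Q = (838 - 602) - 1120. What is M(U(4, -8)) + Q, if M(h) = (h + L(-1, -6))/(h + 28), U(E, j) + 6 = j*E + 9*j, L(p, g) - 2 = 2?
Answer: -36191/41 ≈ -882.71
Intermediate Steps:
L(p, g) = 4 (L(p, g) = 2 + 2 = 4)
U(E, j) = -6 + 9*j + E*j (U(E, j) = -6 + (j*E + 9*j) = -6 + (E*j + 9*j) = -6 + (9*j + E*j) = -6 + 9*j + E*j)
M(h) = (4 + h)/(28 + h) (M(h) = (h + 4)/(h + 28) = (4 + h)/(28 + h))
Q = -884 (Q = 236 - 1120 = -884)
M(U(4, -8)) + Q = (4 + (-6 + 9*(-8) + 4*(-8)))/(28 + (-6 + 9*(-8) + 4*(-8))) - 884 = (4 + (-6 - 72 - 32))/(28 + (-6 - 72 - 32)) - 884 = (4 - 110)/(28 - 110) - 884 = -106/(-82) - 884 = -1/82*(-106) - 884 = 53/41 - 884 = -36191/41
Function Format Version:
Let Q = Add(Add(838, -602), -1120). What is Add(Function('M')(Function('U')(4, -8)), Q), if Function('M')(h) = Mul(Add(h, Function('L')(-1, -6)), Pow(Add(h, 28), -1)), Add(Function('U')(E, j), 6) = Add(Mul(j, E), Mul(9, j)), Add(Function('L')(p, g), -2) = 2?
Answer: Rational(-36191, 41) ≈ -882.71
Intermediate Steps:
Function('L')(p, g) = 4 (Function('L')(p, g) = Add(2, 2) = 4)
Function('U')(E, j) = Add(-6, Mul(9, j), Mul(E, j)) (Function('U')(E, j) = Add(-6, Add(Mul(j, E), Mul(9, j))) = Add(-6, Add(Mul(E, j), Mul(9, j))) = Add(-6, Add(Mul(9, j), Mul(E, j))) = Add(-6, Mul(9, j), Mul(E, j)))
Function('M')(h) = Mul(Pow(Add(28, h), -1), Add(4, h)) (Function('M')(h) = Mul(Add(h, 4), Pow(Add(h, 28), -1)) = Mul(Add(4, h), Pow(Add(28, h), -1)) = Mul(Pow(Add(28, h), -1), Add(4, h)))
Q = -884 (Q = Add(236, -1120) = -884)
Add(Function('M')(Function('U')(4, -8)), Q) = Add(Mul(Pow(Add(28, Add(-6, Mul(9, -8), Mul(4, -8))), -1), Add(4, Add(-6, Mul(9, -8), Mul(4, -8)))), -884) = Add(Mul(Pow(Add(28, Add(-6, -72, -32)), -1), Add(4, Add(-6, -72, -32))), -884) = Add(Mul(Pow(Add(28, -110), -1), Add(4, -110)), -884) = Add(Mul(Pow(-82, -1), -106), -884) = Add(Mul(Rational(-1, 82), -106), -884) = Add(Rational(53, 41), -884) = Rational(-36191, 41)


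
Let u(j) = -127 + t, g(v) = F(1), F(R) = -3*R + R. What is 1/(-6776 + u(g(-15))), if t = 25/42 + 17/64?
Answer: -1344/9276475 ≈ -0.00014488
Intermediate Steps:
t = 1157/1344 (t = 25*(1/42) + 17*(1/64) = 25/42 + 17/64 = 1157/1344 ≈ 0.86086)
F(R) = -2*R
g(v) = -2 (g(v) = -2*1 = -2)
u(j) = -169531/1344 (u(j) = -127 + 1157/1344 = -169531/1344)
1/(-6776 + u(g(-15))) = 1/(-6776 - 169531/1344) = 1/(-9276475/1344) = -1344/9276475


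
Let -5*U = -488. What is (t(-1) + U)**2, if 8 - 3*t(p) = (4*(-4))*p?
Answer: 2027776/225 ≈ 9012.3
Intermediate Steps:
U = 488/5 (U = -1/5*(-488) = 488/5 ≈ 97.600)
t(p) = 8/3 + 16*p/3 (t(p) = 8/3 - 4*(-4)*p/3 = 8/3 - (-16)*p/3 = 8/3 + 16*p/3)
(t(-1) + U)**2 = ((8/3 + (16/3)*(-1)) + 488/5)**2 = ((8/3 - 16/3) + 488/5)**2 = (-8/3 + 488/5)**2 = (1424/15)**2 = 2027776/225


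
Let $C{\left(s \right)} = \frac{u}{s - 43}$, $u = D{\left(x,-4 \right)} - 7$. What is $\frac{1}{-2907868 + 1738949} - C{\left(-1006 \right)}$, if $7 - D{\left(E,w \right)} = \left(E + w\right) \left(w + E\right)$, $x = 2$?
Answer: $- \frac{4676725}{1226196031} \approx -0.003814$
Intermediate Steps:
$D{\left(E,w \right)} = 7 - \left(E + w\right)^{2}$ ($D{\left(E,w \right)} = 7 - \left(E + w\right) \left(w + E\right) = 7 - \left(E + w\right) \left(E + w\right) = 7 - \left(E + w\right)^{2}$)
$u = -4$ ($u = \left(7 - \left(2 - 4\right)^{2}\right) - 7 = \left(7 - \left(-2\right)^{2}\right) - 7 = \left(7 - 4\right) - 7 = 3 - 7 = -4$)
$C{\left(s \right)} = - \frac{4}{-43 + s}$ ($C{\left(s \right)} = \frac{1}{s - 43} \left(-4\right) = \frac{1}{-43 + s} \left(-4\right) = - \frac{4}{-43 + s}$)
$\frac{1}{-2907868 + 1738949} - C{\left(-1006 \right)} = \frac{1}{-2907868 + 1738949} - - \frac{4}{-43 - 1006} = \frac{1}{-1168919} - - \frac{4}{-1049} = - \frac{1}{1168919} - \left(-4\right) \left(- \frac{1}{1049}\right) = - \frac{1}{1168919} - \frac{4}{1049} = - \frac{4676725}{1226196031}$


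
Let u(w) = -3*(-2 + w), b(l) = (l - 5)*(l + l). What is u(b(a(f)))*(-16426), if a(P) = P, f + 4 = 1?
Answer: 2266788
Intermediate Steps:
f = -3 (f = -4 + 1 = -3)
b(l) = 2*l*(-5 + l) (b(l) = (-5 + l)*(2*l) = 2*l*(-5 + l))
u(w) = 6 - 3*w
u(b(a(f)))*(-16426) = (6 - 6*(-3)*(-5 - 3))*(-16426) = (6 - 6*(-3)*(-8))*(-16426) = (6 - 3*48)*(-16426) = (6 - 144)*(-16426) = -138*(-16426) = 2266788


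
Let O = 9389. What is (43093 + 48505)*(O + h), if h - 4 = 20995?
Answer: 2783480024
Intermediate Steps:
h = 20999 (h = 4 + 20995 = 20999)
(43093 + 48505)*(O + h) = (43093 + 48505)*(9389 + 20999) = 91598*30388 = 2783480024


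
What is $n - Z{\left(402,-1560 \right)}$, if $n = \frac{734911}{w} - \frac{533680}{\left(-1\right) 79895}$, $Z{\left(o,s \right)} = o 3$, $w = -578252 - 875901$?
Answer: $- \frac{27879041077383}{23235910787} \approx -1199.8$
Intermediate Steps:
$w = -1454153$ ($w = -578252 - 875901 = -1454153$)
$Z{\left(o,s \right)} = 3 o$
$n = \frac{143467331739}{23235910787}$ ($n = \frac{734911}{-1454153} - \frac{533680}{\left(-1\right) 79895} = 734911 \left(- \frac{1}{1454153}\right) - \frac{533680}{-79895} = - \frac{734911}{1454153} - - \frac{106736}{15979} = - \frac{734911}{1454153} + \frac{106736}{15979} = \frac{143467331739}{23235910787} \approx 6.1744$)
$n - Z{\left(402,-1560 \right)} = \frac{143467331739}{23235910787} - 3 \cdot 402 = \frac{143467331739}{23235910787} - 1206 = - \frac{27879041077383}{23235910787}$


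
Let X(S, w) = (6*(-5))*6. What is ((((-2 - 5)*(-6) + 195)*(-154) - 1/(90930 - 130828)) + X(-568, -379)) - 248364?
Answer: -11372605715/39898 ≈ -2.8504e+5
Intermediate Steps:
X(S, w) = -180 (X(S, w) = -30*6 = -180)
((((-2 - 5)*(-6) + 195)*(-154) - 1/(90930 - 130828)) + X(-568, -379)) - 248364 = ((((-2 - 5)*(-6) + 195)*(-154) - 1/(90930 - 130828)) - 180) - 248364 = (((-7*(-6) + 195)*(-154) - 1/(-39898)) - 180) - 248364 = (((42 + 195)*(-154) - 1*(-1/39898)) - 180) - 248364 = ((237*(-154) + 1/39898) - 180) - 248364 = ((-36498 + 1/39898) - 180) - 248364 = (-1456197203/39898 - 180) - 248364 = -1463378843/39898 - 248364 = -11372605715/39898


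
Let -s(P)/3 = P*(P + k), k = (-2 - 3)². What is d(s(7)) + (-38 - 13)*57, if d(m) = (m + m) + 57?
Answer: -4194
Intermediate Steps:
k = 25 (k = (-5)² = 25)
s(P) = -3*P*(25 + P) (s(P) = -3*P*(P + 25) = -3*P*(25 + P))
d(m) = 57 + 2*m (d(m) = 2*m + 57 = 57 + 2*m)
d(s(7)) + (-38 - 13)*57 = (57 + 2*(-3*7*(25 + 7))) + (-38 - 13)*57 = (57 + 2*(-3*7*32)) - 51*57 = (57 + 2*(-672)) - 2907 = (57 - 1344) - 2907 = -1287 - 2907 = -4194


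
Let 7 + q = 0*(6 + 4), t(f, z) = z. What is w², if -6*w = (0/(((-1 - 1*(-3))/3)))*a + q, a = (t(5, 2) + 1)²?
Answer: 49/36 ≈ 1.3611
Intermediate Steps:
q = -7 (q = -7 + 0*(6 + 4) = -7 + 0*10 = -7 + 0 = -7)
a = 9 (a = (2 + 1)² = 3² = 9)
w = 7/6 (w = -((0/(((-1 - 1*(-3))/3)))*9 - 7)/6 = -((0/(((-1 + 3)*(⅓))))*9 - 7)/6 = -((0/((2*(⅓))))*9 - 7)/6 = -((0/(⅔))*9 - 7)/6 = -((0*(3/2))*9 - 7)/6 = -(0*9 - 7)/6 = -(0 - 7)/6 = -⅙*(-7) = 7/6 ≈ 1.1667)
w² = (7/6)² = 49/36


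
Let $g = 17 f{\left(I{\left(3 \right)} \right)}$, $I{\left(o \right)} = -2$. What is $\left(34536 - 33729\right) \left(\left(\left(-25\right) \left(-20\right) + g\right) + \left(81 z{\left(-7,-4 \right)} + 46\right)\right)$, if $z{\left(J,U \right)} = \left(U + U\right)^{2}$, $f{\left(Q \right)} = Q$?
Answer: $4596672$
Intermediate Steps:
$g = -34$ ($g = 17 \left(-2\right) = -34$)
$z{\left(J,U \right)} = 4 U^{2}$ ($z{\left(J,U \right)} = \left(2 U\right)^{2} = 4 U^{2}$)
$\left(34536 - 33729\right) \left(\left(\left(-25\right) \left(-20\right) + g\right) + \left(81 z{\left(-7,-4 \right)} + 46\right)\right) = \left(34536 - 33729\right) \left(\left(\left(-25\right) \left(-20\right) - 34\right) + \left(81 \cdot 4 \left(-4\right)^{2} + 46\right)\right) = 807 \left(\left(500 - 34\right) + \left(81 \cdot 4 \cdot 16 + 46\right)\right) = 807 \left(466 + \left(81 \cdot 64 + 46\right)\right) = 807 \left(466 + \left(5184 + 46\right)\right) = 807 \left(466 + 5230\right) = 807 \cdot 5696 = 4596672$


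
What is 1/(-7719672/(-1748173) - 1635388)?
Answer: -1748173/2858933426452 ≈ -6.1148e-7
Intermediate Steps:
1/(-7719672/(-1748173) - 1635388) = 1/(-7719672*(-1/1748173) - 1635388) = 1/(7719672/1748173 - 1635388) = 1/(-2858933426452/1748173) = -1748173/2858933426452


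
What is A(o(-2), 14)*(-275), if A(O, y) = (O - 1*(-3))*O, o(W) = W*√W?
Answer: 2200 + 1650*I*√2 ≈ 2200.0 + 2333.5*I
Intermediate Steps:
o(W) = W^(3/2)
A(O, y) = O*(3 + O) (A(O, y) = (O + 3)*O = (3 + O)*O = O*(3 + O))
A(o(-2), 14)*(-275) = ((-2)^(3/2)*(3 + (-2)^(3/2)))*(-275) = ((-2*I*√2)*(3 - 2*I*√2))*(-275) = -2*I*√2*(3 - 2*I*√2)*(-275) = 550*I*√2*(3 - 2*I*√2)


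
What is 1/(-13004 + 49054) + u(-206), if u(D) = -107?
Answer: -3857349/36050 ≈ -107.00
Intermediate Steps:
1/(-13004 + 49054) + u(-206) = 1/(-13004 + 49054) - 107 = 1/36050 - 107 = -3857349/36050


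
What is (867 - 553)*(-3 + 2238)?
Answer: 701790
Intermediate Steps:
(867 - 553)*(-3 + 2238) = 314*2235 = 701790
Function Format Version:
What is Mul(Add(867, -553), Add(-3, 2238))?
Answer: 701790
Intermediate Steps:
Mul(Add(867, -553), Add(-3, 2238)) = Mul(314, 2235) = 701790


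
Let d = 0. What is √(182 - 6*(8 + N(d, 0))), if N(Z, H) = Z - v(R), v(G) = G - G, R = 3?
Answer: √134 ≈ 11.576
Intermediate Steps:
v(G) = 0
N(Z, H) = Z (N(Z, H) = Z - 1*0 = Z + 0 = Z)
√(182 - 6*(8 + N(d, 0))) = √(182 - 6*(8 + 0)) = √(182 - 6*8) = √(182 - 48) = √134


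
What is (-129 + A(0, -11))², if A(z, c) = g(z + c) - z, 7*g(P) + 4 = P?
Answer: 842724/49 ≈ 17198.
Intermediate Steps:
g(P) = -4/7 + P/7
A(z, c) = -4/7 - 6*z/7 + c/7 (A(z, c) = (-4/7 + (z + c)/7) - z = (-4/7 + (c + z)/7) - z = (-4/7 + (c/7 + z/7)) - z = (-4/7 + c/7 + z/7) - z = -4/7 - 6*z/7 + c/7)
(-129 + A(0, -11))² = (-129 + (-4/7 - 6/7*0 + (⅐)*(-11)))² = (-129 + (-4/7 + 0 - 11/7))² = (-129 - 15/7)² = (-918/7)² = 842724/49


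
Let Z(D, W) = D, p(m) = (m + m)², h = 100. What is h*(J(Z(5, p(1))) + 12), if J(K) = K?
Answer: 1700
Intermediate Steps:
p(m) = 4*m² (p(m) = (2*m)² = 4*m²)
h*(J(Z(5, p(1))) + 12) = 100*(5 + 12) = 100*17 = 1700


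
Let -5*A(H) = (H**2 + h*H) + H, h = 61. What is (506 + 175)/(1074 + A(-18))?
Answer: 1135/2054 ≈ 0.55258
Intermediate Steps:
A(H) = -62*H/5 - H**2/5 (A(H) = -((H**2 + 61*H) + H)/5 = -(H**2 + 62*H)/5 = -62*H/5 - H**2/5)
(506 + 175)/(1074 + A(-18)) = (506 + 175)/(1074 - 1/5*(-18)*(62 - 18)) = 681/(1074 - 1/5*(-18)*44) = 681/(1074 + 792/5) = 681/(6162/5) = 681*(5/6162) = 1135/2054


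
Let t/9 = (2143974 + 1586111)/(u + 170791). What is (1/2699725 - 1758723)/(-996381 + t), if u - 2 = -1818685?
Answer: 7824304016142025208/4432845454457255325 ≈ 1.7651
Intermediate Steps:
u = -1818683 (u = 2 - 1818685 = -1818683)
t = -33570765/1647892 (t = 9*((2143974 + 1586111)/(-1818683 + 170791)) = 9*(3730085/(-1647892)) = 9*(3730085*(-1/1647892)) = 9*(-3730085/1647892) = -33570765/1647892 ≈ -20.372)
(1/2699725 - 1758723)/(-996381 + t) = (1/2699725 - 1758723)/(-996381 - 33570765/1647892) = (1/2699725 - 1758723)/(-1641961849617/1647892) = -4748068451174/2699725*(-1647892/1641961849617) = 7824304016142025208/4432845454457255325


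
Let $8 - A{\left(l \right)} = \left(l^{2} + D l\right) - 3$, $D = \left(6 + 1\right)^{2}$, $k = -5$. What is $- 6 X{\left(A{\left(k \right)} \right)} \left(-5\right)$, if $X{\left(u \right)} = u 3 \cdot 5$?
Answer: $103950$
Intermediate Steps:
$D = 49$ ($D = 7^{2} = 49$)
$A{\left(l \right)} = 11 - l^{2} - 49 l$ ($A{\left(l \right)} = 8 - \left(\left(l^{2} + 49 l\right) - 3\right) = 8 - \left(-3 + l^{2} + 49 l\right) = 11 - l^{2} - 49 l$)
$X{\left(u \right)} = 15 u$ ($X{\left(u \right)} = 3 u 5 = 15 u$)
$- 6 X{\left(A{\left(k \right)} \right)} \left(-5\right) = - 6 \cdot 15 \left(11 - \left(-5\right)^{2} - -245\right) \left(-5\right) = - 6 \cdot 15 \left(11 - 25 + 245\right) \left(-5\right) = - 6 \cdot 15 \cdot 231 \left(-5\right) = \left(-6\right) 3465 \left(-5\right) = \left(-20790\right) \left(-5\right) = 103950$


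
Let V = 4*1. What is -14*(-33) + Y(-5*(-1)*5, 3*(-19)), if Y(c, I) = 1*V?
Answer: 466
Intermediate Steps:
V = 4
Y(c, I) = 4 (Y(c, I) = 1*4 = 4)
-14*(-33) + Y(-5*(-1)*5, 3*(-19)) = -14*(-33) + 4 = 462 + 4 = 466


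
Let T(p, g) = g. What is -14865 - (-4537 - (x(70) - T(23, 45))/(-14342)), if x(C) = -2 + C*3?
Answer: -148124339/14342 ≈ -10328.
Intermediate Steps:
x(C) = -2 + 3*C
-14865 - (-4537 - (x(70) - T(23, 45))/(-14342)) = -14865 - (-4537 - ((-2 + 3*70) - 1*45)/(-14342)) = -14865 - (-4537 - ((-2 + 210) - 45)*(-1)/14342) = -14865 - (-4537 - (208 - 45)*(-1)/14342) = -14865 - (-4537 - 163*(-1)/14342) = -14865 - (-4537 - 1*(-163/14342)) = -14865 - (-4537 + 163/14342) = -14865 - 1*(-65069491/14342) = -14865 + 65069491/14342 = -148124339/14342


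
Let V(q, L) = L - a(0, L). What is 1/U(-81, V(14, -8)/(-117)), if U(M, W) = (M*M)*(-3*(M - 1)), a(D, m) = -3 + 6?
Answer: 1/1614006 ≈ 6.1958e-7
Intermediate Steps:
a(D, m) = 3
V(q, L) = -3 + L (V(q, L) = L - 1*3 = L - 3 = -3 + L)
U(M, W) = M²*(3 - 3*M) (U(M, W) = M²*(-3*(-1 + M)) = M²*(3 - 3*M))
1/U(-81, V(14, -8)/(-117)) = 1/(3*(-81)²*(1 - 1*(-81))) = 1/(3*6561*(1 + 81)) = 1/(3*6561*82) = 1/1614006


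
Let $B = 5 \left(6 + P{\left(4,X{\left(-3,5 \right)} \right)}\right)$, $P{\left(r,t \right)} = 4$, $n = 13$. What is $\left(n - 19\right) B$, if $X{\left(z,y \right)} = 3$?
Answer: $-300$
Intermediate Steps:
$B = 50$ ($B = 5 \left(6 + 4\right) = 5 \cdot 10 = 50$)
$\left(n - 19\right) B = \left(13 - 19\right) 50 = \left(-6\right) 50 = -300$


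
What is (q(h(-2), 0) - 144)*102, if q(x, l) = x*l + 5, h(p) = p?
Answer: -14178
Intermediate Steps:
q(x, l) = 5 + l*x (q(x, l) = l*x + 5 = 5 + l*x)
(q(h(-2), 0) - 144)*102 = ((5 + 0*(-2)) - 144)*102 = ((5 + 0) - 144)*102 = (5 - 144)*102 = -139*102 = -14178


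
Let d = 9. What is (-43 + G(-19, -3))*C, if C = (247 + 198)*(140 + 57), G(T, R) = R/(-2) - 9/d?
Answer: -7451525/2 ≈ -3.7258e+6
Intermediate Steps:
G(T, R) = -1 - R/2 (G(T, R) = R/(-2) - 9/9 = R*(-½) - 9*⅑ = -R/2 - 1 = -1 - R/2)
C = 87665 (C = 445*197 = 87665)
(-43 + G(-19, -3))*C = (-43 + (-1 - ½*(-3)))*87665 = (-43 + (-1 + 3/2))*87665 = (-43 + ½)*87665 = -85/2*87665 = -7451525/2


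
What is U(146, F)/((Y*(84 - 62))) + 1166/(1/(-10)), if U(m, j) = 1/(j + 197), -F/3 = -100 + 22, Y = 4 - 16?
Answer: -1326721441/113784 ≈ -11660.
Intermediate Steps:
Y = -12
F = 234 (F = -3*(-100 + 22) = -3*(-78) = 234)
U(m, j) = 1/(197 + j)
U(146, F)/((Y*(84 - 62))) + 1166/(1/(-10)) = 1/((197 + 234)*((-12*(84 - 62)))) + 1166/(1/(-10)) = 1/(431*((-12*22))) + 1166/(-⅒) = (1/431)/(-264) + 1166*(-10) = (1/431)*(-1/264) - 11660 = -1/113784 - 11660 = -1326721441/113784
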